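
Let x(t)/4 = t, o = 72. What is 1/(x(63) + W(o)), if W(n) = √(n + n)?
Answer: 1/264 ≈ 0.0037879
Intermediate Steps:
x(t) = 4*t
W(n) = √2*√n (W(n) = √(2*n) = √2*√n)
1/(x(63) + W(o)) = 1/(4*63 + √2*√72) = 1/(252 + √2*(6*√2)) = 1/(252 + 12) = 1/264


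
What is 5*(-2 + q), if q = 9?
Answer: 35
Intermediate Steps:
5*(-2 + q) = 5*(-2 + 9) = 5*7 = 35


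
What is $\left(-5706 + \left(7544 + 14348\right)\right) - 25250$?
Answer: $-9064$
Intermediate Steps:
$\left(-5706 + \left(7544 + 14348\right)\right) - 25250 = \left(-5706 + 21892\right) - 25250 = 16186 - 25250 = -9064$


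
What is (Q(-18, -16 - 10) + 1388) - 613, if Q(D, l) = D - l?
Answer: 783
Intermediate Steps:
(Q(-18, -16 - 10) + 1388) - 613 = ((-18 - (-16 - 10)) + 1388) - 613 = ((-18 - 1*(-26)) + 1388) - 613 = ((-18 + 26) + 1388) - 613 = (8 + 1388) - 613 = 1396 - 613 = 783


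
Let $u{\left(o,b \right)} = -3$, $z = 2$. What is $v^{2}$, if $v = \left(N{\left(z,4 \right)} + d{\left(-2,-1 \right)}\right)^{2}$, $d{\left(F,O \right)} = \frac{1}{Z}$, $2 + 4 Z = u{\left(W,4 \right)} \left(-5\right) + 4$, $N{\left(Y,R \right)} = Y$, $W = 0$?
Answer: $\frac{2085136}{83521} \approx 24.965$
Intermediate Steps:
$Z = \frac{17}{4}$ ($Z = - \frac{1}{2} + \frac{\left(-3\right) \left(-5\right) + 4}{4} = - \frac{1}{2} + \frac{15 + 4}{4} = - \frac{1}{2} + \frac{1}{4} \cdot 19 = - \frac{1}{2} + \frac{19}{4} = \frac{17}{4} \approx 4.25$)
$d{\left(F,O \right)} = \frac{4}{17}$ ($d{\left(F,O \right)} = \frac{1}{\frac{17}{4}} = \frac{4}{17}$)
$v = \frac{1444}{289}$ ($v = \left(2 + \frac{4}{17}\right)^{2} = \left(\frac{38}{17}\right)^{2} = \frac{1444}{289} \approx 4.9965$)
$v^{2} = \left(\frac{1444}{289}\right)^{2} = \frac{2085136}{83521}$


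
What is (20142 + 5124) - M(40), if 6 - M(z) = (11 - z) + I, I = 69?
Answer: 25300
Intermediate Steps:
M(z) = -74 + z (M(z) = 6 - ((11 - z) + 69) = 6 - (80 - z) = 6 + (-80 + z) = -74 + z)
(20142 + 5124) - M(40) = (20142 + 5124) - (-74 + 40) = 25266 - 1*(-34) = 25266 + 34 = 25300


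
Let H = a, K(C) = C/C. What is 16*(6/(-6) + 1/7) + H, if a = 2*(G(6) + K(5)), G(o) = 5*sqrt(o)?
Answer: -82/7 + 10*sqrt(6) ≈ 12.781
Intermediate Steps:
K(C) = 1
a = 2 + 10*sqrt(6) (a = 2*(5*sqrt(6) + 1) = 2*(1 + 5*sqrt(6)) = 2 + 10*sqrt(6) ≈ 26.495)
H = 2 + 10*sqrt(6) ≈ 26.495
16*(6/(-6) + 1/7) + H = 16*(6/(-6) + 1/7) + (2 + 10*sqrt(6)) = 16*(6*(-1/6) + 1*(1/7)) + (2 + 10*sqrt(6)) = 16*(-1 + 1/7) + (2 + 10*sqrt(6)) = 16*(-6/7) + (2 + 10*sqrt(6)) = -96/7 + (2 + 10*sqrt(6)) = -82/7 + 10*sqrt(6)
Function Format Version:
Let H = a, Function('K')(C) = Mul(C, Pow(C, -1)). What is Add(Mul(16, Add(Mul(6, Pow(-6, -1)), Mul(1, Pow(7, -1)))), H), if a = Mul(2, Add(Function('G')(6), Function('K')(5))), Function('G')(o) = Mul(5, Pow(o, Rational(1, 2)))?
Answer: Add(Rational(-82, 7), Mul(10, Pow(6, Rational(1, 2)))) ≈ 12.781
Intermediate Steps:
Function('K')(C) = 1
a = Add(2, Mul(10, Pow(6, Rational(1, 2)))) (a = Mul(2, Add(Mul(5, Pow(6, Rational(1, 2))), 1)) = Mul(2, Add(1, Mul(5, Pow(6, Rational(1, 2))))) = Add(2, Mul(10, Pow(6, Rational(1, 2)))) ≈ 26.495)
H = Add(2, Mul(10, Pow(6, Rational(1, 2)))) ≈ 26.495
Add(Mul(16, Add(Mul(6, Pow(-6, -1)), Mul(1, Pow(7, -1)))), H) = Add(Mul(16, Add(Mul(6, Pow(-6, -1)), Mul(1, Pow(7, -1)))), Add(2, Mul(10, Pow(6, Rational(1, 2))))) = Add(Mul(16, Add(Mul(6, Rational(-1, 6)), Mul(1, Rational(1, 7)))), Add(2, Mul(10, Pow(6, Rational(1, 2))))) = Add(Mul(16, Add(-1, Rational(1, 7))), Add(2, Mul(10, Pow(6, Rational(1, 2))))) = Add(Mul(16, Rational(-6, 7)), Add(2, Mul(10, Pow(6, Rational(1, 2))))) = Add(Rational(-96, 7), Add(2, Mul(10, Pow(6, Rational(1, 2))))) = Add(Rational(-82, 7), Mul(10, Pow(6, Rational(1, 2))))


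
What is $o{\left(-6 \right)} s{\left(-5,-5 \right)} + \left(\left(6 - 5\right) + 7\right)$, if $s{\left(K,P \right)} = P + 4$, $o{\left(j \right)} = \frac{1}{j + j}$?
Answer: $\frac{97}{12} \approx 8.0833$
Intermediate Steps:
$o{\left(j \right)} = \frac{1}{2 j}$
$s{\left(K,P \right)} = 4 + P$
$o{\left(-6 \right)} s{\left(-5,-5 \right)} + \left(\left(6 - 5\right) + 7\right) = \frac{1}{2 \left(-6\right)} \left(4 - 5\right) + \left(\left(6 - 5\right) + 7\right) = \frac{1}{2} \left(- \frac{1}{6}\right) \left(-1\right) + \left(1 + 7\right) = \left(- \frac{1}{12}\right) \left(-1\right) + 8 = \frac{1}{12} + 8 = \frac{97}{12}$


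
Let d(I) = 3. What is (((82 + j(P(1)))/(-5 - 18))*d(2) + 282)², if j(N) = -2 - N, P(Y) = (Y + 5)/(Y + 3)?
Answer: 156275001/2116 ≈ 73854.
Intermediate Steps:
P(Y) = (5 + Y)/(3 + Y)
(((82 + j(P(1)))/(-5 - 18))*d(2) + 282)² = (((82 + (-2 - (5 + 1)/(3 + 1)))/(-5 - 18))*3 + 282)² = (((82 + (-2 - 6/4))/(-23))*3 + 282)² = (((82 + (-2 - 6/4))*(-1/23))*3 + 282)² = (((82 + (-2 - 1*3/2))*(-1/23))*3 + 282)² = (((82 + (-2 - 3/2))*(-1/23))*3 + 282)² = (((82 - 7/2)*(-1/23))*3 + 282)² = (((157/2)*(-1/23))*3 + 282)² = (-157/46*3 + 282)² = (-471/46 + 282)² = (12501/46)² = 156275001/2116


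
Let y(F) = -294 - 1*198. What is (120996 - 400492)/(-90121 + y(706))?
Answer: 9016/2923 ≈ 3.0845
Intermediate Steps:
y(F) = -492 (y(F) = -294 - 198 = -492)
(120996 - 400492)/(-90121 + y(706)) = (120996 - 400492)/(-90121 - 492) = -279496/(-90613) = -279496*(-1/90613) = 9016/2923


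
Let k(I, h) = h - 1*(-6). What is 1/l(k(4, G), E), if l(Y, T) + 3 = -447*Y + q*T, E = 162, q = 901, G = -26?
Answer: 1/154899 ≈ 6.4558e-6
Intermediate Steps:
k(I, h) = 6 + h (k(I, h) = h + 6 = 6 + h)
l(Y, T) = -3 - 447*Y + 901*T (l(Y, T) = -3 + (-447*Y + 901*T) = -3 - 447*Y + 901*T)
1/l(k(4, G), E) = 1/(-3 - 447*(6 - 26) + 901*162) = 1/(-3 - 447*(-20) + 145962) = 1/(-3 + 8940 + 145962) = 1/154899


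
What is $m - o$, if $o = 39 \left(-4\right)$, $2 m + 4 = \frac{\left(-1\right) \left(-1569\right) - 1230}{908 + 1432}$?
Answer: $\frac{240353}{1560} \approx 154.07$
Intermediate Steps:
$m = - \frac{3007}{1560}$ ($m = -2 + \frac{\left(\left(-1\right) \left(-1569\right) - 1230\right) \frac{1}{908 + 1432}}{2} = -2 + \frac{\left(1569 - 1230\right) \frac{1}{2340}}{2} = -2 + \frac{339 \cdot \frac{1}{2340}}{2} = -2 + \frac{1}{2} \cdot \frac{113}{780} = -2 + \frac{113}{1560} = - \frac{3007}{1560} \approx -1.9276$)
$o = -156$
$m - o = - \frac{3007}{1560} - -156 = - \frac{3007}{1560} + 156 = \frac{240353}{1560}$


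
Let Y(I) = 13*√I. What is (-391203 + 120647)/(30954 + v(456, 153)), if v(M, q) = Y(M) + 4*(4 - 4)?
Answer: -697899202/79839421 + 1758614*√114/239518263 ≈ -8.6629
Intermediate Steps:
v(M, q) = 13*√M (v(M, q) = 13*√M + 4*(4 - 4) = 13*√M + 4*0 = 13*√M + 0 = 13*√M)
(-391203 + 120647)/(30954 + v(456, 153)) = (-391203 + 120647)/(30954 + 13*√456) = -270556/(30954 + 13*(2*√114)) = -270556/(30954 + 26*√114)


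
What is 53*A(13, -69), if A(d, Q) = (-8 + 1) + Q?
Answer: -4028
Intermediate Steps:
A(d, Q) = -7 + Q
53*A(13, -69) = 53*(-7 - 69) = 53*(-76) = -4028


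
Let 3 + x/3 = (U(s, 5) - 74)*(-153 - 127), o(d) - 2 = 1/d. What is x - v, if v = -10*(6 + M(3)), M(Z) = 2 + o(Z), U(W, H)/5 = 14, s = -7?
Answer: 10363/3 ≈ 3454.3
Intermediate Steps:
o(d) = 2 + 1/d
U(W, H) = 70 (U(W, H) = 5*14 = 70)
M(Z) = 4 + 1/Z (M(Z) = 2 + (2 + 1/Z) = 4 + 1/Z)
x = 3351 (x = -9 + 3*((70 - 74)*(-153 - 127)) = -9 + 3*(-4*(-280)) = -9 + 3*1120 = -9 + 3360 = 3351)
v = -310/3 (v = -10*(6 + (4 + 1/3)) = -10*(6 + (4 + ⅓)) = -10*(6 + 13/3) = -10*31/3 = -310/3 ≈ -103.33)
x - v = 3351 - 1*(-310/3) = 3351 + 310/3 = 10363/3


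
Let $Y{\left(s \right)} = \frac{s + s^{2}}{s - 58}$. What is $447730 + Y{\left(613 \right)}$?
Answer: $\frac{248866532}{555} \approx 4.4841 \cdot 10^{5}$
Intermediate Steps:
$Y{\left(s \right)} = \frac{s + s^{2}}{-58 + s}$
$447730 + Y{\left(613 \right)} = 447730 + \frac{613 \left(1 + 613\right)}{-58 + 613} = 447730 + 613 \cdot \frac{1}{555} \cdot 614 = 447730 + \frac{376382}{555} = \frac{248866532}{555}$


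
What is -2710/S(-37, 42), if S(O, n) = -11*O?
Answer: -2710/407 ≈ -6.6585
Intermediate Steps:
-2710/S(-37, 42) = -2710/((-11*(-37))) = -2710/407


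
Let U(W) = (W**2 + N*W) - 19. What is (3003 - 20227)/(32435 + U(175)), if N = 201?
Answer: -2153/12277 ≈ -0.17537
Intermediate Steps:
U(W) = -19 + W**2 + 201*W (U(W) = (W**2 + 201*W) - 19 = -19 + W**2 + 201*W)
(3003 - 20227)/(32435 + U(175)) = (3003 - 20227)/(32435 + (-19 + 175**2 + 201*175)) = -17224/(32435 + (-19 + 30625 + 35175)) = -17224/(32435 + 65781) = -17224/98216 = -17224*1/98216 = -2153/12277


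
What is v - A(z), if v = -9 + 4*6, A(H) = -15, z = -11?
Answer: 30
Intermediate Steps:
v = 15 (v = -9 + 24 = 15)
v - A(z) = 15 - 1*(-15) = 15 + 15 = 30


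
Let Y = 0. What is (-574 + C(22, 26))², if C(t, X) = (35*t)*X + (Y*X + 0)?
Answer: 378146916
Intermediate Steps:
C(t, X) = 35*X*t (C(t, X) = (35*t)*X + (0*X + 0) = 35*X*t + (0 + 0) = 35*X*t + 0 = 35*X*t)
(-574 + C(22, 26))² = (-574 + 35*26*22)² = (-574 + 20020)² = 19446² = 378146916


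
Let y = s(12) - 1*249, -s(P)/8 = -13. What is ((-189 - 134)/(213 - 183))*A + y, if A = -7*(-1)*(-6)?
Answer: 1536/5 ≈ 307.20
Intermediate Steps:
s(P) = 104 (s(P) = -8*(-13) = 104)
y = -145 (y = 104 - 1*249 = 104 - 249 = -145)
A = -42 (A = 7*(-6) = -42)
((-189 - 134)/(213 - 183))*A + y = ((-189 - 134)/(213 - 183))*(-42) - 145 = -323/30*(-42) - 145 = 2261/5 - 145 = 1536/5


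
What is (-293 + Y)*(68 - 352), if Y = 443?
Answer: -42600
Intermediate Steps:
(-293 + Y)*(68 - 352) = (-293 + 443)*(68 - 352) = 150*(-284) = -42600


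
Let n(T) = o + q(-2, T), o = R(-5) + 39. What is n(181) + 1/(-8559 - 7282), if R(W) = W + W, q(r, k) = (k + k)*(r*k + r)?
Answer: -2086877500/15841 ≈ -1.3174e+5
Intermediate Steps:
q(r, k) = 2*k*(r + k*r) (q(r, k) = (2*k)*(k*r + r) = (2*k)*(r + k*r) = 2*k*(r + k*r))
R(W) = 2*W
o = 29 (o = 2*(-5) + 39 = -10 + 39 = 29)
n(T) = 29 - 4*T*(1 + T) (n(T) = 29 + 2*T*(-2)*(1 + T) = 29 - 4*T*(1 + T))
n(181) + 1/(-8559 - 7282) = (29 - 4*181*(1 + 181)) + 1/(-8559 - 7282) = (29 - 4*181*182) + 1/(-15841) = (29 - 131768) - 1/15841 = -131739 - 1/15841 = -2086877500/15841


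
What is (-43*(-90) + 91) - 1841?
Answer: 2120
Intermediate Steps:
(-43*(-90) + 91) - 1841 = (3870 + 91) - 1841 = 3961 - 1841 = 2120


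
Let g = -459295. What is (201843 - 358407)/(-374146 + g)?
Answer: 156564/833441 ≈ 0.18785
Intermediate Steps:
(201843 - 358407)/(-374146 + g) = (201843 - 358407)/(-374146 - 459295) = -156564/(-833441) = -156564*(-1/833441) = 156564/833441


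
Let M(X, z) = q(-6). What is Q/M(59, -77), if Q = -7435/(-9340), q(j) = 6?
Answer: 1487/11208 ≈ 0.13267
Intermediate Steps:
Q = 1487/1868 (Q = -7435*(-1/9340) = 1487/1868 ≈ 0.79604)
M(X, z) = 6
Q/M(59, -77) = (1487/1868)/6 = (1487/1868)*(1/6) = 1487/11208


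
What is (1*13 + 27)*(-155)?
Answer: -6200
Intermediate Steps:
(1*13 + 27)*(-155) = (13 + 27)*(-155) = 40*(-155) = -6200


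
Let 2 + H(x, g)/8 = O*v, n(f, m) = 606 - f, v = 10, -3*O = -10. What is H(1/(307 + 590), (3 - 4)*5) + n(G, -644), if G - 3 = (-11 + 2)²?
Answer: 2318/3 ≈ 772.67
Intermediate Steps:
O = 10/3 (O = -⅓*(-10) = 10/3 ≈ 3.3333)
G = 84 (G = 3 + (-11 + 2)² = 3 + (-9)² = 3 + 81 = 84)
H(x, g) = 752/3 (H(x, g) = -16 + 8*((10/3)*10) = -16 + 8*(100/3) = -16 + 800/3 = 752/3)
H(1/(307 + 590), (3 - 4)*5) + n(G, -644) = 752/3 + (606 - 1*84) = 752/3 + (606 - 84) = 752/3 + 522 = 2318/3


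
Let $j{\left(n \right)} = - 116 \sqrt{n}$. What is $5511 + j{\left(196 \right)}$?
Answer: $3887$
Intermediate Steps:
$5511 + j{\left(196 \right)} = 5511 - 116 \sqrt{196} = 5511 - 1624 = 3887$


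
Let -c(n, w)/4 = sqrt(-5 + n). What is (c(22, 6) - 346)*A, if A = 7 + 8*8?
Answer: -24566 - 284*sqrt(17) ≈ -25737.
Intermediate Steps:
c(n, w) = -4*sqrt(-5 + n)
A = 71 (A = 7 + 64 = 71)
(c(22, 6) - 346)*A = (-4*sqrt(-5 + 22) - 346)*71 = (-4*sqrt(17) - 346)*71 = (-346 - 4*sqrt(17))*71 = -24566 - 284*sqrt(17)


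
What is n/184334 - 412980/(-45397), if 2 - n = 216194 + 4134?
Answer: 33062057949/4184105299 ≈ 7.9018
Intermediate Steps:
n = -220326 (n = 2 - (216194 + 4134) = 2 - 1*220328 = 2 - 220328 = -220326)
n/184334 - 412980/(-45397) = -220326/184334 - 412980/(-45397) = -220326*1/184334 - 412980*(-1/45397) = -110163/92167 + 412980/45397 = 33062057949/4184105299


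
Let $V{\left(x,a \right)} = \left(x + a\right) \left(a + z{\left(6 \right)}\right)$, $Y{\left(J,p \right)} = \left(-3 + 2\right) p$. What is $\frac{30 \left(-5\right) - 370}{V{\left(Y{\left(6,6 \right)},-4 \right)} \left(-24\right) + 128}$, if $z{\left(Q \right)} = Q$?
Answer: $- \frac{65}{76} \approx -0.85526$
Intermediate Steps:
$Y{\left(J,p \right)} = - p$
$V{\left(x,a \right)} = \left(6 + a\right) \left(a + x\right)$ ($V{\left(x,a \right)} = \left(x + a\right) \left(a + 6\right) = \left(a + x\right) \left(6 + a\right) = \left(6 + a\right) \left(a + x\right)$)
$\frac{30 \left(-5\right) - 370}{V{\left(Y{\left(6,6 \right)},-4 \right)} \left(-24\right) + 128} = \frac{30 \left(-5\right) - 370}{\left(\left(-4\right)^{2} + 6 \left(-4\right) + 6 \left(\left(-1\right) 6\right) - 4 \left(\left(-1\right) 6\right)\right) \left(-24\right) + 128} = \frac{-150 - 370}{\left(16 - 24 + 6 \left(-6\right) - -24\right) \left(-24\right) + 128} = - \frac{520}{\left(16 - 24 - 36 + 24\right) \left(-24\right) + 128} = - \frac{520}{\left(-20\right) \left(-24\right) + 128} = - \frac{520}{480 + 128} = - \frac{520}{608} = \left(-520\right) \frac{1}{608} = - \frac{65}{76}$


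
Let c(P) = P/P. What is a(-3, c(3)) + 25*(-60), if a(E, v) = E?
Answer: -1503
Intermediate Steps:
c(P) = 1
a(-3, c(3)) + 25*(-60) = -3 + 25*(-60) = -3 - 1500 = -1503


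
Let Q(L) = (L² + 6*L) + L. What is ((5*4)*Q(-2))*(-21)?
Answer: 4200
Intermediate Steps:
Q(L) = L² + 7*L
((5*4)*Q(-2))*(-21) = ((5*4)*(-2*(7 - 2)))*(-21) = (20*(-2*5))*(-21) = (20*(-10))*(-21) = -200*(-21) = 4200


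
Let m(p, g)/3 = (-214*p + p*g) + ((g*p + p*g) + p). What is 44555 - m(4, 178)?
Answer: 40703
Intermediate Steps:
m(p, g) = -639*p + 9*g*p (m(p, g) = 3*((-214*p + p*g) + ((g*p + p*g) + p)) = 3*((-214*p + g*p) + ((g*p + g*p) + p)) = 3*((-214*p + g*p) + (2*g*p + p)) = 3*((-214*p + g*p) + (p + 2*g*p)) = 3*(-213*p + 3*g*p) = -639*p + 9*g*p)
44555 - m(4, 178) = 44555 - 9*4*(-71 + 178) = 44555 - 9*4*107 = 44555 - 1*3852 = 44555 - 3852 = 40703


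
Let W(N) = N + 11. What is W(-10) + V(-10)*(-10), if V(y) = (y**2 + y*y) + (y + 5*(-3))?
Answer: -1749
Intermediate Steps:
W(N) = 11 + N
V(y) = -15 + y + 2*y**2 (V(y) = (y**2 + y**2) + (y - 15) = 2*y**2 + (-15 + y) = -15 + y + 2*y**2)
W(-10) + V(-10)*(-10) = (11 - 10) + (-15 - 10 + 2*(-10)**2)*(-10) = 1 + (-15 - 10 + 2*100)*(-10) = 1 + (-15 - 10 + 200)*(-10) = 1 + 175*(-10) = 1 - 1750 = -1749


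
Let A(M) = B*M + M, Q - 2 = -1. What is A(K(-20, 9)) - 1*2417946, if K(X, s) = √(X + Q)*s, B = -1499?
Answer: -2417946 - 13482*I*√19 ≈ -2.4179e+6 - 58767.0*I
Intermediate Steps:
Q = 1 (Q = 2 - 1 = 1)
K(X, s) = s*√(1 + X) (K(X, s) = √(X + 1)*s = √(1 + X)*s = s*√(1 + X))
A(M) = -1498*M (A(M) = -1499*M + M = -1498*M)
A(K(-20, 9)) - 1*2417946 = -13482*√(1 - 20) - 1*2417946 = -13482*√(-19) - 2417946 = -13482*I*√19 - 2417946 = -2417946 - 13482*I*√19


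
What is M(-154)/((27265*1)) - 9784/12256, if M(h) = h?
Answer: -4797289/5967140 ≈ -0.80395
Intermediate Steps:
M(-154)/((27265*1)) - 9784/12256 = -154/(27265*1) - 9784/12256 = -154/27265 - 9784*1/12256 = -154*1/27265 - 1223/1532 = -22/3895 - 1223/1532 = -4797289/5967140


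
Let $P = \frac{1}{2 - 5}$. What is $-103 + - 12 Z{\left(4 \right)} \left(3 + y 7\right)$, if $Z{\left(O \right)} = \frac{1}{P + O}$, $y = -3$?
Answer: $- \frac{485}{11} \approx -44.091$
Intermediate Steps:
$P = - \frac{1}{3}$ ($P = \frac{1}{-3} = - \frac{1}{3} \approx -0.33333$)
$Z{\left(O \right)} = \frac{1}{- \frac{1}{3} + O}$
$-103 + - 12 Z{\left(4 \right)} \left(3 + y 7\right) = -103 + - 12 \frac{3}{-1 + 3 \cdot 4} \left(3 - 21\right) = -103 + - 12 \frac{3}{-1 + 12} \left(3 - 21\right) = -103 + - 12 \cdot \frac{3}{11} \left(-18\right) = -103 + - 12 \cdot 3 \cdot \frac{1}{11} \left(-18\right) = -103 + \left(-12\right) \frac{3}{11} \left(-18\right) = -103 - - \frac{648}{11} = -103 + \frac{648}{11} = - \frac{485}{11}$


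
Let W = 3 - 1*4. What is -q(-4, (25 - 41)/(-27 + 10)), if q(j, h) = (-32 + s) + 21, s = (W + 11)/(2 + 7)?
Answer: 89/9 ≈ 9.8889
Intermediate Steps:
W = -1 (W = 3 - 4 = -1)
s = 10/9 (s = (-1 + 11)/(2 + 7) = 10/9 ≈ 1.1111)
q(j, h) = -89/9 (q(j, h) = (-32 + 10/9) + 21 = -278/9 + 21 = -89/9)
-q(-4, (25 - 41)/(-27 + 10)) = -1*(-89/9) = 89/9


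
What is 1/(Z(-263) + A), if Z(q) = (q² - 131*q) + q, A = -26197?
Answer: 1/77162 ≈ 1.2960e-5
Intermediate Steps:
Z(q) = q² - 130*q
1/(Z(-263) + A) = 1/(-263*(-130 - 263) - 26197) = 1/(-263*(-393) - 26197) = 1/(103359 - 26197) = 1/77162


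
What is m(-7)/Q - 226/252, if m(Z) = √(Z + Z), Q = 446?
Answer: -113/126 + I*√14/446 ≈ -0.89683 + 0.0083894*I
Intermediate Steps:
m(Z) = √2*√Z (m(Z) = √(2*Z) = √2*√Z)
m(-7)/Q - 226/252 = (√2*√(-7))/446 - 226/252 = (√2*(I*√7))*(1/446) - 226*1/252 = (I*√14)*(1/446) - 113/126 = I*√14/446 - 113/126 = -113/126 + I*√14/446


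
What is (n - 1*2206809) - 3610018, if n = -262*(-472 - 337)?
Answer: -5604869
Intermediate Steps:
n = 211958 (n = -262*(-809) = 211958)
(n - 1*2206809) - 3610018 = (211958 - 1*2206809) - 3610018 = (211958 - 2206809) - 3610018 = -1994851 - 3610018 = -5604869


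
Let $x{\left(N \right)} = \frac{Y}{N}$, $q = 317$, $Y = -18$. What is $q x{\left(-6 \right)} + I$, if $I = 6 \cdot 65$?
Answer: $1341$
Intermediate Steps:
$I = 390$
$x{\left(N \right)} = - \frac{18}{N}$
$q x{\left(-6 \right)} + I = 317 \left(- \frac{18}{-6}\right) + 390 = 317 \left(\left(-18\right) \left(- \frac{1}{6}\right)\right) + 390 = 317 \cdot 3 + 390 = 951 + 390 = 1341$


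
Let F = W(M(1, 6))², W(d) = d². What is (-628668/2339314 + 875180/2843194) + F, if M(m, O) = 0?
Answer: 64973935232/1662780882229 ≈ 0.039075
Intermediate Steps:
F = 0 (F = (0²)² = 0² = 0)
(-628668/2339314 + 875180/2843194) + F = (-628668/2339314 + 875180/2843194) + 0 = (-628668*1/2339314 + 875180*(1/2843194)) + 0 = (-314334/1169657 + 437590/1421597) + 0 = 64973935232/1662780882229 + 0 = 64973935232/1662780882229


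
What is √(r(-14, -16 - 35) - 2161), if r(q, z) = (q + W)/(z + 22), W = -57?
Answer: I*√1815342/29 ≈ 46.46*I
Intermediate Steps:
r(q, z) = (-57 + q)/(22 + z) (r(q, z) = (q - 57)/(z + 22) = (-57 + q)/(22 + z))
√(r(-14, -16 - 35) - 2161) = √((-57 - 14)/(22 + (-16 - 35)) - 2161) = √(-71/(22 - 51) - 2161) = √(-71/(-29) - 2161) = √(-1/29*(-71) - 2161) = √(71/29 - 2161) = √(-62598/29) = I*√1815342/29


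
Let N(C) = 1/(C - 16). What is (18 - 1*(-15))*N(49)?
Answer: 1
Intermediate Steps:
N(C) = 1/(-16 + C)
(18 - 1*(-15))*N(49) = (18 - 1*(-15))/(-16 + 49) = (18 + 15)/33 = 33*(1/33) = 1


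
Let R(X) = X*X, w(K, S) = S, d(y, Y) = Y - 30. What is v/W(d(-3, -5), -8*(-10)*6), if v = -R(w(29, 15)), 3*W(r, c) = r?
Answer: 135/7 ≈ 19.286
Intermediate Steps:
d(y, Y) = -30 + Y
W(r, c) = r/3
R(X) = X**2
v = -225 (v = -1*15**2 = -1*225 = -225)
v/W(d(-3, -5), -8*(-10)*6) = -225*3/(-30 - 5) = -225/((1/3)*(-35)) = -225/(-35/3) = -225*(-3/35) = 135/7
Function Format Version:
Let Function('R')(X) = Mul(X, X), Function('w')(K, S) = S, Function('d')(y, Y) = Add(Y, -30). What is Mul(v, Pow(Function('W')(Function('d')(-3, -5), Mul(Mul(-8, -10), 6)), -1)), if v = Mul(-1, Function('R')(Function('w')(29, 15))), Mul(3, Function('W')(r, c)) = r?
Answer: Rational(135, 7) ≈ 19.286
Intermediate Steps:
Function('d')(y, Y) = Add(-30, Y)
Function('W')(r, c) = Mul(Rational(1, 3), r)
Function('R')(X) = Pow(X, 2)
v = -225 (v = Mul(-1, Pow(15, 2)) = Mul(-1, 225) = -225)
Mul(v, Pow(Function('W')(Function('d')(-3, -5), Mul(Mul(-8, -10), 6)), -1)) = Mul(-225, Pow(Mul(Rational(1, 3), Add(-30, -5)), -1)) = Mul(-225, Pow(Mul(Rational(1, 3), -35), -1)) = Mul(-225, Pow(Rational(-35, 3), -1)) = Mul(-225, Rational(-3, 35)) = Rational(135, 7)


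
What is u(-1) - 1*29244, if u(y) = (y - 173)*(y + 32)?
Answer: -34638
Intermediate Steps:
u(y) = (-173 + y)*(32 + y)
u(-1) - 1*29244 = (-5536 + (-1)² - 141*(-1)) - 1*29244 = (-5536 + 1 + 141) - 29244 = -5394 - 29244 = -34638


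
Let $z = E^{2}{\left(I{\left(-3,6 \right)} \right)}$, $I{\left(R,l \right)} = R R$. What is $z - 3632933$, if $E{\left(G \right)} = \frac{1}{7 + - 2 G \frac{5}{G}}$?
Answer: $- \frac{32696396}{9} \approx -3.6329 \cdot 10^{6}$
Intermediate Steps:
$I{\left(R,l \right)} = R^{2}$
$E{\left(G \right)} = - \frac{1}{3}$ ($E{\left(G \right)} = \frac{1}{7 - 10} = \frac{1}{-3} = - \frac{1}{3}$)
$z = \frac{1}{9}$ ($z = \left(- \frac{1}{3}\right)^{2} = \frac{1}{9} \approx 0.11111$)
$z - 3632933 = \frac{1}{9} - 3632933 = - \frac{32696396}{9}$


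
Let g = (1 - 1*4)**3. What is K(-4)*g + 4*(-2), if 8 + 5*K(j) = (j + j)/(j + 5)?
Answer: 392/5 ≈ 78.400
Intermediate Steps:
g = -27 (g = (1 - 4)**3 = (-3)**3 = -27)
K(j) = -8/5 + 2*j/(5*(5 + j)) (K(j) = -8/5 + ((j + j)/(j + 5))/5 = -8/5 + ((2*j)/(5 + j))/5 = -8/5 + (2*j/(5 + j))/5 = -8/5 + 2*j/(5*(5 + j)))
K(-4)*g + 4*(-2) = (2*(-20 - 3*(-4))/(5*(5 - 4)))*(-27) + 4*(-2) = ((2/5)*(-20 + 12)/1)*(-27) - 8 = ((2/5)*1*(-8))*(-27) - 8 = -16/5*(-27) - 8 = 432/5 - 8 = 392/5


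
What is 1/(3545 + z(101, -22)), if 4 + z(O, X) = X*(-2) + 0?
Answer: 1/3585 ≈ 0.00027894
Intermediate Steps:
z(O, X) = -4 - 2*X (z(O, X) = -4 + (X*(-2) + 0) = -4 + (-2*X + 0) = -4 - 2*X)
1/(3545 + z(101, -22)) = 1/(3545 + (-4 - 2*(-22))) = 1/(3545 + (-4 + 44)) = 1/(3545 + 40) = 1/3585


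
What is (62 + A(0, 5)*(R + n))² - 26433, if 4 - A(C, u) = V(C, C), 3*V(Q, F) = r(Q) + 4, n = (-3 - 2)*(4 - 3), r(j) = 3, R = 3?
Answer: -206921/9 ≈ -22991.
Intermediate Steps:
n = -5 (n = -5*1 = -5)
V(Q, F) = 7/3 (V(Q, F) = (3 + 4)/3 = (⅓)*7 = 7/3)
A(C, u) = 5/3 (A(C, u) = 4 - 1*7/3 = 4 - 7/3 = 5/3)
(62 + A(0, 5)*(R + n))² - 26433 = (62 + 5*(3 - 5)/3)² - 26433 = (62 + (5/3)*(-2))² - 26433 = (62 - 10/3)² - 26433 = (176/3)² - 26433 = 30976/9 - 26433 = -206921/9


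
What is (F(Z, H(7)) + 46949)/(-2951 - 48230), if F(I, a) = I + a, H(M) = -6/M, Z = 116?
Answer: -329449/358267 ≈ -0.91956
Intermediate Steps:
(F(Z, H(7)) + 46949)/(-2951 - 48230) = ((116 - 6/7) + 46949)/(-2951 - 48230) = ((116 - 6*⅐) + 46949)/(-51181) = ((116 - 6/7) + 46949)*(-1/51181) = (806/7 + 46949)*(-1/51181) = (329449/7)*(-1/51181) = -329449/358267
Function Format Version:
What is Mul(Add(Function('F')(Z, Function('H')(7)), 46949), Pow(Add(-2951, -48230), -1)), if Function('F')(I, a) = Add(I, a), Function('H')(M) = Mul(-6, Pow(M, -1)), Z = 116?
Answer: Rational(-329449, 358267) ≈ -0.91956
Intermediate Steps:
Mul(Add(Function('F')(Z, Function('H')(7)), 46949), Pow(Add(-2951, -48230), -1)) = Mul(Add(Add(116, Mul(-6, Pow(7, -1))), 46949), Pow(Add(-2951, -48230), -1)) = Mul(Add(Add(116, Mul(-6, Rational(1, 7))), 46949), Pow(-51181, -1)) = Mul(Add(Add(116, Rational(-6, 7)), 46949), Rational(-1, 51181)) = Mul(Add(Rational(806, 7), 46949), Rational(-1, 51181)) = Mul(Rational(329449, 7), Rational(-1, 51181)) = Rational(-329449, 358267)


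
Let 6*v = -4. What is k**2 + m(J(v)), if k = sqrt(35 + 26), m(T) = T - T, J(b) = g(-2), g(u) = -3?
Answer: 61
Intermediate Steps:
v = -2/3 (v = (1/6)*(-4) = -2/3 ≈ -0.66667)
J(b) = -3
m(T) = 0
k = sqrt(61) ≈ 7.8102
k**2 + m(J(v)) = (sqrt(61))**2 + 0 = 61 + 0 = 61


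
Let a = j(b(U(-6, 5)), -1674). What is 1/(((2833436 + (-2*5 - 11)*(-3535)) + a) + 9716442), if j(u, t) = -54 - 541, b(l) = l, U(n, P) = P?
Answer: 1/12623518 ≈ 7.9217e-8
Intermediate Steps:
j(u, t) = -595
a = -595
1/(((2833436 + (-2*5 - 11)*(-3535)) + a) + 9716442) = 1/(((2833436 + (-2*5 - 11)*(-3535)) - 595) + 9716442) = 1/(((2833436 + (-10 - 11)*(-3535)) - 595) + 9716442) = 1/(((2833436 - 21*(-3535)) - 595) + 9716442) = 1/(((2833436 + 74235) - 595) + 9716442) = 1/((2907671 - 595) + 9716442) = 1/(2907076 + 9716442) = 1/12623518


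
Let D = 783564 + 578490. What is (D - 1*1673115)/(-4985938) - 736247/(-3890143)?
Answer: 4880953666409/19396011809134 ≈ 0.25165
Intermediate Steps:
D = 1362054
(D - 1*1673115)/(-4985938) - 736247/(-3890143) = (1362054 - 1*1673115)/(-4985938) - 736247/(-3890143) = (1362054 - 1673115)*(-1/4985938) - 736247*(-1/3890143) = -311061*(-1/4985938) + 736247/3890143 = 311061/4985938 + 736247/3890143 = 4880953666409/19396011809134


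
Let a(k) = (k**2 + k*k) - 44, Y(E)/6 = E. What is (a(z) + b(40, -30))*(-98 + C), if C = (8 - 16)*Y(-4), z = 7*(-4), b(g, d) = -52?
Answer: 138368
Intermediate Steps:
Y(E) = 6*E
z = -28
C = 192 (C = (8 - 16)*(6*(-4)) = -8*(-24) = 192)
a(k) = -44 + 2*k**2 (a(k) = (k**2 + k**2) - 44 = 2*k**2 - 44 = -44 + 2*k**2)
(a(z) + b(40, -30))*(-98 + C) = ((-44 + 2*(-28)**2) - 52)*(-98 + 192) = ((-44 + 2*784) - 52)*94 = ((-44 + 1568) - 52)*94 = (1524 - 52)*94 = 1472*94 = 138368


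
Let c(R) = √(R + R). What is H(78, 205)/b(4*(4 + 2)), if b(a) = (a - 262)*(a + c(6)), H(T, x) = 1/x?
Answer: -1/1146565 + √3/13758780 ≈ -7.4628e-7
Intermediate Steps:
c(R) = √2*√R (c(R) = √(2*R) = √2*√R)
b(a) = (-262 + a)*(a + 2*√3) (b(a) = (a - 262)*(a + √2*√6) = (-262 + a)*(a + 2*√3))
H(78, 205)/b(4*(4 + 2)) = 1/(205*((4*(4 + 2))² - 524*√3 - 1048*(4 + 2) + 2*(4*(4 + 2))*√3)) = 1/(205*((4*6)² - 524*√3 - 1048*6 + 2*(4*6)*√3)) = 1/(205*(24² - 524*√3 - 262*24 + 2*24*√3)) = 1/(205*(576 - 524*√3 - 6288 + 48*√3)) = 1/(205*(-5712 - 476*√3))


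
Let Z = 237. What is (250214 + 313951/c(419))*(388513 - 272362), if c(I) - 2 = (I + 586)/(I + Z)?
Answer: 13037081836542/331 ≈ 3.9387e+10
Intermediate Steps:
c(I) = 2 + (586 + I)/(237 + I) (c(I) = 2 + (I + 586)/(I + 237) = 2 + (586 + I)/(237 + I))
(250214 + 313951/c(419))*(388513 - 272362) = (250214 + 313951/(((1060 + 3*419)/(237 + 419))))*(388513 - 272362) = (250214 + 313951/(((1060 + 1257)/656)))*116151 = (250214 + 313951/(((1/656)*2317)))*116151 = (250214 + 313951/(2317/656))*116151 = (250214 + 313951*(656/2317))*116151 = (250214 + 205951856/2317)*116151 = (785697694/2317)*116151 = 13037081836542/331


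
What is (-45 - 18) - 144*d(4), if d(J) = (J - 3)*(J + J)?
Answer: -1215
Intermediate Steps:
d(J) = 2*J*(-3 + J) (d(J) = (-3 + J)*(2*J) = 2*J*(-3 + J))
(-45 - 18) - 144*d(4) = (-45 - 18) - 288*4*(-3 + 4) = -63 - 288*4 = -63 - 144*8 = -63 - 1152 = -1215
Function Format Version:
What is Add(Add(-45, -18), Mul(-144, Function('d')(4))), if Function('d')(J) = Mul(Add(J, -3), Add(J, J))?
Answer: -1215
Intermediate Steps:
Function('d')(J) = Mul(2, J, Add(-3, J)) (Function('d')(J) = Mul(Add(-3, J), Mul(2, J)) = Mul(2, J, Add(-3, J)))
Add(Add(-45, -18), Mul(-144, Function('d')(4))) = Add(Add(-45, -18), Mul(-144, Mul(2, 4, Add(-3, 4)))) = Add(-63, Mul(-144, Mul(2, 4, 1))) = Add(-63, Mul(-144, 8)) = Add(-63, -1152) = -1215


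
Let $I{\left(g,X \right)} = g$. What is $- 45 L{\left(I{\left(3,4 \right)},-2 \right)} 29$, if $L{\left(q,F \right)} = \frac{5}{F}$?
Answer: $\frac{6525}{2} \approx 3262.5$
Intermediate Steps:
$- 45 L{\left(I{\left(3,4 \right)},-2 \right)} 29 = - 45 \frac{5}{-2} \cdot 29 = - 45 \cdot 5 \left(- \frac{1}{2}\right) 29 = \left(-45\right) \left(- \frac{5}{2}\right) 29 = \frac{225}{2} \cdot 29 = \frac{6525}{2}$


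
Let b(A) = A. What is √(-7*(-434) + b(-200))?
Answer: √2838 ≈ 53.273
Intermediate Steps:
√(-7*(-434) + b(-200)) = √(-7*(-434) - 200) = √(3038 - 200) = √2838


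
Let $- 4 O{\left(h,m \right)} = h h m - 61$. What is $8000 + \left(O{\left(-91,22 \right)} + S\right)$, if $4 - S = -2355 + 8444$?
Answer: $- \frac{174461}{4} \approx -43615.0$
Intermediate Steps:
$S = -6085$ ($S = 4 - \left(-2355 + 8444\right) = 4 - 6089 = -6085$)
$O{\left(h,m \right)} = \frac{61}{4} - \frac{m h^{2}}{4}$ ($O{\left(h,m \right)} = - \frac{h h m - 61}{4} = - \frac{h^{2} m - 61}{4} = - \frac{m h^{2} - 61}{4} = - \frac{-61 + m h^{2}}{4} = \frac{61}{4} - \frac{m h^{2}}{4}$)
$8000 + \left(O{\left(-91,22 \right)} + S\right) = 8000 + \left(\left(\frac{61}{4} - \frac{11 \left(-91\right)^{2}}{2}\right) - 6085\right) = 8000 + \left(\left(\frac{61}{4} - \frac{11}{2} \cdot 8281\right) - 6085\right) = 8000 + \left(\left(\frac{61}{4} - \frac{91091}{2}\right) - 6085\right) = 8000 - \frac{206461}{4} = - \frac{174461}{4}$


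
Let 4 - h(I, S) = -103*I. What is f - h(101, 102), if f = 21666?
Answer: 11259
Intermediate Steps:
h(I, S) = 4 + 103*I (h(I, S) = 4 - (-103)*I = 4 + 103*I)
f - h(101, 102) = 21666 - (4 + 103*101) = 21666 - (4 + 10403) = 21666 - 1*10407 = 21666 - 10407 = 11259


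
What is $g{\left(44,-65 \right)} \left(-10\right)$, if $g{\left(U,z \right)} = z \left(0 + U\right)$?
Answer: $28600$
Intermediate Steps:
$g{\left(U,z \right)} = U z$ ($g{\left(U,z \right)} = z U = U z$)
$g{\left(44,-65 \right)} \left(-10\right) = 44 \left(-65\right) \left(-10\right) = \left(-2860\right) \left(-10\right) = 28600$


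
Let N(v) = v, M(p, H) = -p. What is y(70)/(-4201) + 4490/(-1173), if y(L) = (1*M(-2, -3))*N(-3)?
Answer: -18855452/4927773 ≈ -3.8264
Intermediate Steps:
y(L) = -6 (y(L) = (1*(-1*(-2)))*(-3) = (1*2)*(-3) = 2*(-3) = -6)
y(70)/(-4201) + 4490/(-1173) = -6/(-4201) + 4490/(-1173) = -6*(-1/4201) + 4490*(-1/1173) = 6/4201 - 4490/1173 = -18855452/4927773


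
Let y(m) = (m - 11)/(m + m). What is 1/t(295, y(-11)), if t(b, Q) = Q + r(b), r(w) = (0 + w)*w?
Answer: 1/87026 ≈ 1.1491e-5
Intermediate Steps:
y(m) = (-11 + m)/(2*m) (y(m) = (-11 + m)/((2*m)) = (-11 + m)*(1/(2*m)) = (-11 + m)/(2*m))
r(w) = w² (r(w) = w*w = w²)
t(b, Q) = Q + b²
1/t(295, y(-11)) = 1/((½)*(-11 - 11)/(-11) + 295²) = 1/((½)*(-1/11)*(-22) + 87025) = 1/(1 + 87025) = 1/87026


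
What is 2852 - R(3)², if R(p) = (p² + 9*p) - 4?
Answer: 1828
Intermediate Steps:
R(p) = -4 + p² + 9*p
2852 - R(3)² = 2852 - (-4 + 3² + 9*3)² = 2852 - (-4 + 9 + 27)² = 2852 - 1*32² = 2852 - 1*1024 = 2852 - 1024 = 1828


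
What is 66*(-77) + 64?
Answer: -5018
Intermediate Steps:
66*(-77) + 64 = -5082 + 64 = -5018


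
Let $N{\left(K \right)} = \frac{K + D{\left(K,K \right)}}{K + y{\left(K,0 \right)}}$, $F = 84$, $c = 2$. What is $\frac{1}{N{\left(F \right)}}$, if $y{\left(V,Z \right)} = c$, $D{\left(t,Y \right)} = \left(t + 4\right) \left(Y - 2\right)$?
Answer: $\frac{43}{3650} \approx 0.011781$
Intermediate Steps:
$D{\left(t,Y \right)} = \left(-2 + Y\right) \left(4 + t\right)$ ($D{\left(t,Y \right)} = \left(4 + t\right) \left(-2 + Y\right) = \left(-2 + Y\right) \left(4 + t\right)$)
$y{\left(V,Z \right)} = 2$
$N{\left(K \right)} = \frac{-8 + K^{2} + 3 K}{2 + K}$ ($N{\left(K \right)} = \frac{K + \left(-8 - 2 K + 4 K + K K\right)}{K + 2} = \frac{K + \left(-8 - 2 K + 4 K + K^{2}\right)}{2 + K} = \frac{K + \left(-8 + K^{2} + 2 K\right)}{2 + K} = \frac{-8 + K^{2} + 3 K}{2 + K}$)
$\frac{1}{N{\left(F \right)}} = \frac{1}{\frac{1}{2 + 84} \left(-8 + 84^{2} + 3 \cdot 84\right)} = \frac{1}{\frac{1}{86} \left(-8 + 7056 + 252\right)} = \frac{1}{\frac{1}{86} \cdot 7300} = \frac{1}{\frac{3650}{43}} = \frac{43}{3650}$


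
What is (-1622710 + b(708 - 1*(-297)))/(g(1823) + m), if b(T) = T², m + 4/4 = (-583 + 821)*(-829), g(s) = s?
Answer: 677/216 ≈ 3.1343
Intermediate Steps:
m = -197303 (m = -1 + (-583 + 821)*(-829) = -1 + 238*(-829) = -1 - 197302 = -197303)
(-1622710 + b(708 - 1*(-297)))/(g(1823) + m) = (-1622710 + (708 - 1*(-297))²)/(1823 - 197303) = (-1622710 + (708 + 297)²)/(-195480) = (-1622710 + 1005²)*(-1/195480) = (-1622710 + 1010025)*(-1/195480) = -612685*(-1/195480) = 677/216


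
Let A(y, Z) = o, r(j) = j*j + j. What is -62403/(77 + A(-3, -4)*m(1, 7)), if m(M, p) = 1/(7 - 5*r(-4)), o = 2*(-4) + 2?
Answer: -54219/67 ≈ -809.24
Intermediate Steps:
o = -6 (o = -8 + 2 = -6)
r(j) = j + j² (r(j) = j² + j = j + j²)
A(y, Z) = -6
m(M, p) = -1/53 (m(M, p) = 1/(7 - (-20)*(1 - 4)) = 1/(7 - (-20)*(-3)) = 1/(7 - 5*12) = 1/(7 - 60) = 1/(-53) = -1/53)
-62403/(77 + A(-3, -4)*m(1, 7)) = -62403/(77 - 6*(-1/53)) = -62403/(77 + 6/53) = -62403/4087/53 = -62403*53/4087 = -54219/67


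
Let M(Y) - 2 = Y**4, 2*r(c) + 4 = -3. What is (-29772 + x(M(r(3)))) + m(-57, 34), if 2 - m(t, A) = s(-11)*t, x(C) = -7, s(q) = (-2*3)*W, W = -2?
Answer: -29093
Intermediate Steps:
r(c) = -7/2 (r(c) = -2 + (1/2)*(-3) = -2 - 3/2 = -7/2)
s(q) = 12 (s(q) = -2*3*(-2) = -6*(-2) = 12)
M(Y) = 2 + Y**4
m(t, A) = 2 - 12*t
(-29772 + x(M(r(3)))) + m(-57, 34) = (-29772 - 7) + (2 - 12*(-57)) = -29779 + (2 + 684) = -29779 + 686 = -29093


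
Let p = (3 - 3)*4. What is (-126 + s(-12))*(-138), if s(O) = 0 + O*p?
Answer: 17388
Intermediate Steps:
p = 0 (p = 0*4 = 0)
s(O) = 0 (s(O) = 0 + O*0 = 0 + 0 = 0)
(-126 + s(-12))*(-138) = (-126 + 0)*(-138) = -126*(-138) = 17388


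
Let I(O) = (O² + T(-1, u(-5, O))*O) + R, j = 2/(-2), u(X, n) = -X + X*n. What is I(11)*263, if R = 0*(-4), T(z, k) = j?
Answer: 28930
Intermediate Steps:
j = -1 (j = 2*(-½) = -1)
T(z, k) = -1
R = 0
I(O) = O² - O (I(O) = (O² - O) + 0 = O² - O)
I(11)*263 = (11*(-1 + 11))*263 = (11*10)*263 = 110*263 = 28930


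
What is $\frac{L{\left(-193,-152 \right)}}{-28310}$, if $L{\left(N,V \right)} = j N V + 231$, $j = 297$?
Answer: $- \frac{8713023}{28310} \approx -307.77$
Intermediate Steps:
$L{\left(N,V \right)} = 231 + 297 N V$ ($L{\left(N,V \right)} = 297 N V + 231 = 231 + 297 N V$)
$\frac{L{\left(-193,-152 \right)}}{-28310} = \frac{231 + 297 \left(-193\right) \left(-152\right)}{-28310} = \left(231 + 8712792\right) \left(- \frac{1}{28310}\right) = 8713023 \left(- \frac{1}{28310}\right) = - \frac{8713023}{28310}$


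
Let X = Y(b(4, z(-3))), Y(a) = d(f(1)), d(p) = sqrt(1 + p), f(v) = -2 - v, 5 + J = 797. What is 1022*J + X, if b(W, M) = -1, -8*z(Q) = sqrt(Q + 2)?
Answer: 809424 + I*sqrt(2) ≈ 8.0942e+5 + 1.4142*I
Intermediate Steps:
J = 792 (J = -5 + 797 = 792)
z(Q) = -sqrt(2 + Q)/8 (z(Q) = -sqrt(Q + 2)/8 = -sqrt(2 + Q)/8)
Y(a) = I*sqrt(2) (Y(a) = sqrt(1 + (-2 - 1*1)) = sqrt(1 + (-2 - 1)) = sqrt(1 - 3) = sqrt(-2) = I*sqrt(2))
X = I*sqrt(2) ≈ 1.4142*I
1022*J + X = 1022*792 + I*sqrt(2) = 809424 + I*sqrt(2)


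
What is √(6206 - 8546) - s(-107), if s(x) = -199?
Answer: 199 + 6*I*√65 ≈ 199.0 + 48.374*I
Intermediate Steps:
√(6206 - 8546) - s(-107) = √(6206 - 8546) - 1*(-199) = √(-2340) + 199 = 6*I*√65 + 199 = 199 + 6*I*√65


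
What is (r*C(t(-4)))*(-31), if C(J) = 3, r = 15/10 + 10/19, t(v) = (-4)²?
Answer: -7161/38 ≈ -188.45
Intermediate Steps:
t(v) = 16
r = 77/38 (r = 15*(⅒) + 10*(1/19) = 3/2 + 10/19 = 77/38 ≈ 2.0263)
(r*C(t(-4)))*(-31) = ((77/38)*3)*(-31) = (231/38)*(-31) = -7161/38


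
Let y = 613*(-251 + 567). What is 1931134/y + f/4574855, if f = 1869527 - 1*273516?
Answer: 4571909067179/443093006170 ≈ 10.318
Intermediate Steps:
y = 193708 (y = 613*316 = 193708)
f = 1596011 (f = 1869527 - 273516 = 1596011)
1931134/y + f/4574855 = 1931134/193708 + 1596011/4574855 = 1931134*(1/193708) + 1596011*(1/4574855) = 965567/96854 + 1596011/4574855 = 4571909067179/443093006170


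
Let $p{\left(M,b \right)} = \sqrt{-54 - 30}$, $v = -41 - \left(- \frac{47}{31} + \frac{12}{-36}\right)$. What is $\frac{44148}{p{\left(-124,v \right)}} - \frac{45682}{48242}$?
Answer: $- \frac{22841}{24121} - \frac{7358 i \sqrt{21}}{7} \approx -0.94693 - 4816.9 i$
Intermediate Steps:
$v = - \frac{3641}{93}$ ($v = -41 - \left(\left(-47\right) \frac{1}{31} + 12 \left(- \frac{1}{36}\right)\right) = -41 - \left(- \frac{47}{31} - \frac{1}{3}\right) = -41 - - \frac{172}{93} = -41 + \frac{172}{93} = - \frac{3641}{93} \approx -39.151$)
$p{\left(M,b \right)} = 2 i \sqrt{21}$ ($p{\left(M,b \right)} = \sqrt{-84} = 2 i \sqrt{21}$)
$\frac{44148}{p{\left(-124,v \right)}} - \frac{45682}{48242} = \frac{44148}{2 i \sqrt{21}} - \frac{45682}{48242} = 44148 \left(- \frac{i \sqrt{21}}{42}\right) - \frac{22841}{24121} = - \frac{7358 i \sqrt{21}}{7} - \frac{22841}{24121} = - \frac{22841}{24121} - \frac{7358 i \sqrt{21}}{7}$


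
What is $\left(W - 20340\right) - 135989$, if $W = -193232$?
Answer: $-349561$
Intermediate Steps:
$\left(W - 20340\right) - 135989 = \left(-193232 - 20340\right) - 135989 = -213572 - 135989 = -349561$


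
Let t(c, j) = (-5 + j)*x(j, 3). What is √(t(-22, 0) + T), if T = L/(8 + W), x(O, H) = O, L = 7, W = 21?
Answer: √203/29 ≈ 0.49130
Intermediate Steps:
t(c, j) = j*(-5 + j) (t(c, j) = (-5 + j)*j = j*(-5 + j))
T = 7/29 (T = 7/(8 + 21) = 7/29 ≈ 0.24138)
√(t(-22, 0) + T) = √(0*(-5 + 0) + 7/29) = √(0*(-5) + 7/29) = √(0 + 7/29) = √(7/29) = √203/29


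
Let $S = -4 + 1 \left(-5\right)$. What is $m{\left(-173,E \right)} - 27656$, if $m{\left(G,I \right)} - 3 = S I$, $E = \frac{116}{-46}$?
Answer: $- \frac{635497}{23} \approx -27630.0$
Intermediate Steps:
$E = - \frac{58}{23}$ ($E = 116 \left(- \frac{1}{46}\right) = - \frac{58}{23} \approx -2.5217$)
$S = -9$ ($S = -4 - 5 = -9$)
$m{\left(G,I \right)} = 3 - 9 I$
$m{\left(-173,E \right)} - 27656 = \left(3 - - \frac{522}{23}\right) - 27656 = \left(3 + \frac{522}{23}\right) - 27656 = \frac{591}{23} - 27656 = - \frac{635497}{23}$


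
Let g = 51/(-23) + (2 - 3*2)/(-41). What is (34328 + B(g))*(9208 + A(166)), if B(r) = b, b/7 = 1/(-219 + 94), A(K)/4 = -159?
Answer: 36782391996/125 ≈ 2.9426e+8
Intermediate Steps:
A(K) = -636 (A(K) = 4*(-159) = -636)
g = -1999/943 (g = 51*(-1/23) + (2 - 6)*(-1/41) = -51/23 - 4*(-1/41) = -51/23 + 4/41 = -1999/943 ≈ -2.1198)
b = -7/125 (b = 7/(-219 + 94) = 7/(-125) = 7*(-1/125) = -7/125 ≈ -0.056000)
B(r) = -7/125
(34328 + B(g))*(9208 + A(166)) = (34328 - 7/125)*(9208 - 636) = (4290993/125)*8572 = 36782391996/125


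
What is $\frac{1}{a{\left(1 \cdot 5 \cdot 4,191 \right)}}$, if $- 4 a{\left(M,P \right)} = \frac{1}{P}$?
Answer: $-764$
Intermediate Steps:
$a{\left(M,P \right)} = - \frac{1}{4 P}$
$\frac{1}{a{\left(1 \cdot 5 \cdot 4,191 \right)}} = \frac{1}{\left(- \frac{1}{4}\right) \frac{1}{191}} = \frac{1}{- \frac{1}{764}} = -764$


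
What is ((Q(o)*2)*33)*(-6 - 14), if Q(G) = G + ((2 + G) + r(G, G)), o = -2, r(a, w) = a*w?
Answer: -2640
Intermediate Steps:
Q(G) = 2 + G**2 + 2*G (Q(G) = G + ((2 + G) + G*G) = G + ((2 + G) + G**2) = G + (2 + G + G**2) = 2 + G**2 + 2*G)
((Q(o)*2)*33)*(-6 - 14) = (((2 + (-2)**2 + 2*(-2))*2)*33)*(-6 - 14) = (((2 + 4 - 4)*2)*33)*(-20) = ((2*2)*33)*(-20) = (4*33)*(-20) = 132*(-20) = -2640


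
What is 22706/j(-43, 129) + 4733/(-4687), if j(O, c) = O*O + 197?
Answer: 48369652/4794801 ≈ 10.088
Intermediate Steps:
j(O, c) = 197 + O² (j(O, c) = O² + 197 = 197 + O²)
22706/j(-43, 129) + 4733/(-4687) = 22706/(197 + (-43)²) + 4733/(-4687) = 22706/(197 + 1849) + 4733*(-1/4687) = 22706/2046 - 4733/4687 = 22706*(1/2046) - 4733/4687 = 11353/1023 - 4733/4687 = 48369652/4794801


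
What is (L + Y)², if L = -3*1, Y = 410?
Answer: 165649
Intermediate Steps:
L = -3
(L + Y)² = (-3 + 410)² = 407² = 165649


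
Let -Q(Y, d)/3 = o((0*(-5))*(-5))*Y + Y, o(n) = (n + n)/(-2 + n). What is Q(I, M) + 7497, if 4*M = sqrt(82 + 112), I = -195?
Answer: 8082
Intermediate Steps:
M = sqrt(194)/4 (M = sqrt(82 + 112)/4 = sqrt(194)/4 ≈ 3.4821)
o(n) = 2*n/(-2 + n) (o(n) = (2*n)/(-2 + n) = 2*n/(-2 + n))
Q(Y, d) = -3*Y (Q(Y, d) = -3*((2*((0*(-5))*(-5))/(-2 + (0*(-5))*(-5)))*Y + Y) = -3*((2*(0*(-5))/(-2 + 0*(-5)))*Y + Y) = -3*((2*0/(-2 + 0))*Y + Y) = -3*((2*0/(-2))*Y + Y) = -3*((2*0*(-1/2))*Y + Y) = -3*(0*Y + Y) = -3*(0 + Y) = -3*Y)
Q(I, M) + 7497 = -3*(-195) + 7497 = 585 + 7497 = 8082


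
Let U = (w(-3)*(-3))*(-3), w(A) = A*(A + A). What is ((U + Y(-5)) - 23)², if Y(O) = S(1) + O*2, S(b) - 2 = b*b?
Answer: 17424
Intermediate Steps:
S(b) = 2 + b² (S(b) = 2 + b*b = 2 + b²)
w(A) = 2*A² (w(A) = A*(2*A) = 2*A²)
Y(O) = 3 + 2*O (Y(O) = (2 + 1²) + O*2 = (2 + 1) + 2*O = 3 + 2*O)
U = 162 (U = ((2*(-3)²)*(-3))*(-3) = ((2*9)*(-3))*(-3) = (18*(-3))*(-3) = -54*(-3) = 162)
((U + Y(-5)) - 23)² = ((162 + (3 + 2*(-5))) - 23)² = ((162 + (3 - 10)) - 23)² = ((162 - 7) - 23)² = (155 - 23)² = 132² = 17424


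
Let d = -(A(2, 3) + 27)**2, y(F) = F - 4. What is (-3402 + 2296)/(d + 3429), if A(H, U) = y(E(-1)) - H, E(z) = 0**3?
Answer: -553/1494 ≈ -0.37015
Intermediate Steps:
E(z) = 0
y(F) = -4 + F
A(H, U) = -4 - H (A(H, U) = (-4 + 0) - H = -4 - H)
d = -441 (d = -((-4 - 1*2) + 27)**2 = -((-4 - 2) + 27)**2 = -(-6 + 27)**2 = -1*21**2 = -1*441 = -441)
(-3402 + 2296)/(d + 3429) = (-3402 + 2296)/(-441 + 3429) = -1106/2988 = -1106*1/2988 = -553/1494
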